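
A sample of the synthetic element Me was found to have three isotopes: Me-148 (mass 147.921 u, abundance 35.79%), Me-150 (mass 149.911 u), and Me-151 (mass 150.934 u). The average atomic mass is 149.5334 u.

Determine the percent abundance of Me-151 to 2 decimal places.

Let x and y be the fractions of Me-150 and Me-151. Then x + y = 1 − 0.3579 = 0.6421 and 149.911x + 150.934y = 149.5334 − 0.3579×147.921 = 96.5924741.
Substituting: 149.911x + 150.934(0.6421 − x) = 96.5924741
(149.911 − 150.934)x = -0.3222473  ⇒  x = 0.31500, y = 0.32710
Me-150: 31.50%, Me-151: 32.71%.

32.71%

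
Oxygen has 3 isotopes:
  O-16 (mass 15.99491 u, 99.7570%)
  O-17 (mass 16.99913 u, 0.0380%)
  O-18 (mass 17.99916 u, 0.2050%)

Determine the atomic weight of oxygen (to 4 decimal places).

Ar = Σ fᵢ·mᵢ = 0.997570 × 15.99491 + 0.000380 × 16.99913 + 0.002050 × 17.99916
= 15.956042 + 0.006460 + 0.036898 = 15.999400 u

15.9994 u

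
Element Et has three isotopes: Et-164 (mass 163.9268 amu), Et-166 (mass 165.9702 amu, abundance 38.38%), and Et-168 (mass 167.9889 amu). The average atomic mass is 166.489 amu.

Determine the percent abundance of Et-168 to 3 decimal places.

Let x and y be the fractions of Et-164 and Et-168. Then x + y = 1 − 0.3838 = 0.6162 and 163.9268x + 167.9889y = 166.489 − 0.3838×165.9702 = 102.78963724.
Substituting: 163.9268x + 167.9889(0.6162 − x) = 102.78963724
(163.9268 − 167.9889)x = -0.72512294  ⇒  x = 0.17851, y = 0.43769
Et-164: 17.851%, Et-168: 43.769%.

43.769%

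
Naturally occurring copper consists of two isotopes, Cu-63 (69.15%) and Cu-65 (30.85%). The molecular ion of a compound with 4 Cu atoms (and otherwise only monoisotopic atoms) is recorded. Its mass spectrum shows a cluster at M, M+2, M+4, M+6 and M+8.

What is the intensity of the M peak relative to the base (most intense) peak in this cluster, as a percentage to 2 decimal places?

56.04%

(0.6915 + 0.3085)^4 gives M 0.2286, M+2 0.4080, M+4 0.2731, M+6 0.0812, M+8 0.0091; the largest is M+2.
P(M+2) = C(4,1) × 0.6915^3 × 0.3085^1 = 4 × 0.33065611 × 0.3085 = 0.408030 (base)
P(M) = C(4,0) × 0.6915^4 × 0.3085^0 = 1 × 0.2286487 × 1.0000 = 0.228649
Relative intensity = 0.228649 / 0.408030 × 100 = 56.04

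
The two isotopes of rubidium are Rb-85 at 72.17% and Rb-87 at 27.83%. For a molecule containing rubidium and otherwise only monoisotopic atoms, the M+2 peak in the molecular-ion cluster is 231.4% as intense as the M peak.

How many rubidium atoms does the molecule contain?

6

With n Rb atoms, P(M+2)/P(M) = C(n,1)·p^(n−1)q / p^n = n·q/p = n · 0.2783/0.7217.
n = 2.314 × 0.7217/0.2783 = 6.00 ≈ 6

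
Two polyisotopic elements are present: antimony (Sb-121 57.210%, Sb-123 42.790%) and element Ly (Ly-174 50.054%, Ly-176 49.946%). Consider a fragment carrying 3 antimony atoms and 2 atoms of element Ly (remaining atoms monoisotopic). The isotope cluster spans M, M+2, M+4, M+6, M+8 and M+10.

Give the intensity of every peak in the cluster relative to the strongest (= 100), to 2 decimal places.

Antimony pattern (n=3): 0.18724742 : 0.42015297 : 0.3142518 : 0.07834781
Element Ly pattern (n=2): 0.25054029 : 0.49999942 : 0.24946029
Convolve the two distributions (both contribute in 2-u steps):
  M: 0.18724742×0.25054029 = 0.046913
  M+2: 0.18724742×0.49999942 + 0.42015297×0.25054029 = 0.198889
  M+4: 0.18724742×0.24946029 + 0.42015297×0.49999942 + 0.3142518×0.25054029 = 0.335520
  M+6: 0.42015297×0.24946029 + 0.3142518×0.49999942 + 0.07834781×0.25054029 = 0.281566
  M+8: 0.3142518×0.24946029 + 0.07834781×0.49999942 = 0.117567
  M+10: 0.07834781×0.24946029 = 0.019545
Scale to base peak (0.335520) = 100: 13.98 : 59.28 : 100.00 : 83.92 : 35.04 : 5.83

13.98 : 59.28 : 100.00 : 83.92 : 35.04 : 5.83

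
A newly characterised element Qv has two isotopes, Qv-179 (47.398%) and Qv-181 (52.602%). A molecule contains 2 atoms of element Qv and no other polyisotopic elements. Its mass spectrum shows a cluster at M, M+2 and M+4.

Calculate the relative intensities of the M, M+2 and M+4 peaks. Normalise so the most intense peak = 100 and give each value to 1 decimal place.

The 2 Qv atoms are independent, so intensities follow the terms of (0.47398 + 0.52602)^2.
P(M) = 0.47398^2 = 0.224657
P(M+2) = 2 × 0.47398^1 × 0.52602^1 = 0.498646
P(M+4) = 0.52602^2 = 0.276697
The M+2 peak is largest (0.498646); scaling to 100 gives 45.1 : 100.0 : 55.5.

45.1 : 100.0 : 55.5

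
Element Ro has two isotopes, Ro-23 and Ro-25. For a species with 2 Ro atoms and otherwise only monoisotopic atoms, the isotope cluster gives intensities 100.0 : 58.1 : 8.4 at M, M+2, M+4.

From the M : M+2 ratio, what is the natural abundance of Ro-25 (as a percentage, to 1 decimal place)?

22.5%

Let p = fractional abundance of Ro-23. I(M+2)/I(M) = [C(2,1)·p^1·(1−p)] / p^2 = 2·(1−p)/p = 58.1/100.0 = 0.5810
(1−p)/p = 0.5810/2 = 0.2905  ⇒  p = 1/(1 + 0.2905) = 0.7749
Ro-23: 77.5%, Ro-25: 22.5%.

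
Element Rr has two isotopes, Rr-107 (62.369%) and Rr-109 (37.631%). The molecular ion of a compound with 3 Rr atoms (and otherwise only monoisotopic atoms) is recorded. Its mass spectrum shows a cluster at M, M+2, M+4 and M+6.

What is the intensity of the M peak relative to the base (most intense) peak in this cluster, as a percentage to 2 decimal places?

55.25%

Term probabilities: M 0.2426, M+2 0.4391, M+4 0.2650, M+6 0.0533. Base peak = M+2.
P(M+2) = C(3,1) × 0.62369^2 × 0.37631^1 = 3 × 0.38898922 × 0.37631 = 0.439142 (base)
P(M) = C(3,0) × 0.62369^3 × 0.37631^0 = 1 × 0.24260868 × 1.0000 = 0.242609
Relative intensity = 0.242609 / 0.439142 × 100 = 55.25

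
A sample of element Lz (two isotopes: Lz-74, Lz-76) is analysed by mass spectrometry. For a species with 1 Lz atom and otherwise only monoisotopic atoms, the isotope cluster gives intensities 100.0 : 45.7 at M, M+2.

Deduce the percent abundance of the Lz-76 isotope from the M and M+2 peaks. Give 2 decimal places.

31.37%

If p is the fraction of Lz that is Lz-74, then I(M+2)/I(M) = [C(1,1)·p^0·(1−p)] / p^1 = 1·(1−p)/p = 45.7/100.0 = 0.4570
(1−p)/p = 0.4570/1 = 0.4570  ⇒  p = 1/(1 + 0.4570) = 0.6863
Lz-74: 68.63%, Lz-76: 31.37%.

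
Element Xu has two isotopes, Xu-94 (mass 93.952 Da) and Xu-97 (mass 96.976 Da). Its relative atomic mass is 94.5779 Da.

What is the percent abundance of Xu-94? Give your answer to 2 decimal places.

79.30%

With x = fraction of Xu-94 (so Xu-97 is 1 − x):
93.952·x + 96.976·(1 − x) = 94.5779
(93.952 − 96.976)·x = 94.5779 − 96.976
x = -2.3981 / -3.024 = 0.79302 → 79.30% Xu-94, 20.70% Xu-97.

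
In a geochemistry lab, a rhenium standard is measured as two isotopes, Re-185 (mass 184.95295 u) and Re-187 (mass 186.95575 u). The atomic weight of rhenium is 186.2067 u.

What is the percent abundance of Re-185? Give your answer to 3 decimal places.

Writing the weighted mean with unknown fraction x of Re-185:
184.95295·x + 186.95575·(1 − x) = 186.2067
(184.95295 − 186.95575)·x = 186.2067 − 186.95575
x = -0.74905 / -2.00280 = 0.37400 → 37.400% Re-185, 62.600% Re-187.

37.400%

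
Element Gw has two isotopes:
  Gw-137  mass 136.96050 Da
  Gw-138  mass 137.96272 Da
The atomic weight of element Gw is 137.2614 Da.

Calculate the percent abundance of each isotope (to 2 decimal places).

Gw-137: 69.98%, Gw-138: 30.02%

Writing the weighted mean with unknown fraction x of Gw-137:
136.96050·x + 137.96272·(1 − x) = 137.2614
(136.96050 − 137.96272)·x = 137.2614 − 137.96272
x = -0.70132 / -1.00222 = 0.69977 → 69.98% Gw-137, 30.02% Gw-138.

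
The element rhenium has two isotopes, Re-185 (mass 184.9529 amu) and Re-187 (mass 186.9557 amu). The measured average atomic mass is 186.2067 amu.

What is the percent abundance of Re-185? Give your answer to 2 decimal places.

With x = fraction of Re-185 (so Re-187 is 1 − x):
184.9529·x + 186.9557·(1 − x) = 186.2067
(184.9529 − 186.9557)·x = 186.2067 − 186.9557
x = -0.7490 / -2.0028 = 0.37398 → 37.40% Re-185, 62.60% Re-187.

37.40%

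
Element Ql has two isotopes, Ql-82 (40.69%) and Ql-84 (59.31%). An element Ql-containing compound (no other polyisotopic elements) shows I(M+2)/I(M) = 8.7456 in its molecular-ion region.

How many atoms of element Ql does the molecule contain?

6

With n Ql atoms, P(M+2)/P(M) = C(n,1)·p^(n−1)q / p^n = n·q/p = n · 0.5931/0.4069.
n = 8.7456 × 0.4069/0.5931 = 6.00 ≈ 6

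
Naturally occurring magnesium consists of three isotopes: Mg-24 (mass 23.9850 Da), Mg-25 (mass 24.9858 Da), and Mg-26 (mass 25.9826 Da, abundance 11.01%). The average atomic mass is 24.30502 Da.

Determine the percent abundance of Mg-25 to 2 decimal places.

10.00%

Let x and y be the fractions of Mg-24 and Mg-25. Then x + y = 1 − 0.1101 = 0.8899 and 23.9850x + 24.9858y = 24.30502 − 0.1101×25.9826 = 21.44433574.
Substituting: 23.9850x + 24.9858(0.8899 − x) = 21.44433574
(23.9850 − 24.9858)x = -0.79052768  ⇒  x = 0.78990, y = 0.10000
Mg-24: 78.99%, Mg-25: 10.00%.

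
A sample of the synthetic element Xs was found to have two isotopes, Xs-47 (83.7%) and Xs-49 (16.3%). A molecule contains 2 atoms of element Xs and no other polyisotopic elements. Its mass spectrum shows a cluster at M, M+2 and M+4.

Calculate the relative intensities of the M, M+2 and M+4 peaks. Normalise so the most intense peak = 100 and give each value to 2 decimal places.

Expanding (0.837 + 0.163)^2:
P(M) = 0.837^2 = 0.700569
P(M+2) = 2 × 0.837^1 × 0.163^1 = 0.272862
P(M+4) = 0.163^2 = 0.026569
The M peak is largest (0.700569); scaling to 100 gives 100.00 : 38.95 : 3.79.

100.00 : 38.95 : 3.79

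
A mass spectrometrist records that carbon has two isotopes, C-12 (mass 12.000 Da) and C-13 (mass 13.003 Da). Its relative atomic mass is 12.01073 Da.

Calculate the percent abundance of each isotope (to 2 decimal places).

C-12: 98.93%, C-13: 1.07%

Writing the weighted mean with unknown fraction x of C-12:
12.000·x + 13.003·(1 − x) = 12.01073
(12.000 − 13.003)·x = 12.01073 − 13.003
x = -0.99227 / -1.003 = 0.98930 → 98.93% C-12, 1.07% C-13.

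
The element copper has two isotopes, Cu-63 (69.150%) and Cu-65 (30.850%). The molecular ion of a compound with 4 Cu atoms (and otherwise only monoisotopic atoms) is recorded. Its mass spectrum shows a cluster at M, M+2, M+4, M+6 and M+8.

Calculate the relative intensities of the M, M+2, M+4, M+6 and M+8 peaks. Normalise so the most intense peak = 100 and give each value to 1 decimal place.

Each Cu atom is independently Cu-63 (p = 0.69150) or Cu-65 (q = 0.30850); the cluster is the binomial expansion (p + q)^4.
P(M) = 0.69150^4 = 0.228649
P(M+2) = 4 × 0.69150^3 × 0.30850^1 = 0.408030
P(M+4) = 6 × 0.69150^2 × 0.30850^2 = 0.273052
P(M+6) = 4 × 0.69150^1 × 0.30850^3 = 0.081212
P(M+8) = 0.30850^4 = 0.009058
The M+2 peak is largest (0.408030); scaling to 100 gives 56.0 : 100.0 : 66.9 : 19.9 : 2.2.

56.0 : 100.0 : 66.9 : 19.9 : 2.2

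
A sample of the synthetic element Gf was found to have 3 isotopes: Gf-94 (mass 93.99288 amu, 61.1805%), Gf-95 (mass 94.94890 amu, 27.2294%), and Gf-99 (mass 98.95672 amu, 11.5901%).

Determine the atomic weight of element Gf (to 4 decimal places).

The abundance-weighted mean is 0.611805 × 93.99288 + 0.272294 × 94.94890 + 0.115901 × 98.95672
= 57.505314 + 25.854016 + 11.469183 = 94.828513 amu

94.8285 amu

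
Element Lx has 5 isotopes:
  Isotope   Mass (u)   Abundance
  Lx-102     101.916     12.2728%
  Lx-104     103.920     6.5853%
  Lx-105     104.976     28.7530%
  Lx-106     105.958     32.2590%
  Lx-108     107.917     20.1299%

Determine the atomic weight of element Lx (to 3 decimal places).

Average mass = Σ (abundance × isotope mass) = 0.122728 × 101.916 + 0.065853 × 103.920 + 0.287530 × 104.976 + 0.322590 × 105.958 + 0.201299 × 107.917
= 12.5079 + 6.8434 + 30.1837 + 34.1810 + 21.7236 = 105.4396 u

105.440 u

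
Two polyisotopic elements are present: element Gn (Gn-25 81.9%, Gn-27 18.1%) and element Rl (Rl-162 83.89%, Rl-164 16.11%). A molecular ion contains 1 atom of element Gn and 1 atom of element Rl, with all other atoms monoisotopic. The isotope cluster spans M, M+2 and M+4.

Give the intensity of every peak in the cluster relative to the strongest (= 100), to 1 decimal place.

Element Gn pattern (n=1): 0.8190 : 0.1810
Element Rl pattern (n=1): 0.8389 : 0.1611
Convolve the two distributions (both contribute in 2-u steps):
  M: 0.8190×0.8389 = 0.687059
  M+2: 0.8190×0.1611 + 0.1810×0.8389 = 0.283782
  M+4: 0.1810×0.1611 = 0.029159
Scale to base peak (0.687059) = 100: 100.0 : 41.3 : 4.2

100.0 : 41.3 : 4.2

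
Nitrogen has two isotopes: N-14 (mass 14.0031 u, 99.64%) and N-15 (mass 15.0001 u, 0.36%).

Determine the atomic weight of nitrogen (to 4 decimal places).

Ar = Σ fᵢ·mᵢ = 0.9964 × 14.0031 + 0.0036 × 15.0001
= 13.95269 + 0.05400 = 14.00669 u

14.0067 u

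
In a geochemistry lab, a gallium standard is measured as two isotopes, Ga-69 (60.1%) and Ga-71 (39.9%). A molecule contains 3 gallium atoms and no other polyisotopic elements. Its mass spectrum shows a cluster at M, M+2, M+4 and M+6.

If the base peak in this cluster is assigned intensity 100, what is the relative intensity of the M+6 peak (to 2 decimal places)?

Binomial terms of (0.601 + 0.399)^3: M 0.2171, M+2 0.4324, M+4 0.2870, M+6 0.0635 → M+2 is the base peak.
P(M+2) = C(3,1) × 0.601^2 × 0.399^1 = 3 × 0.361201 × 0.3990 = 0.432358 (base)
P(M+6) = C(3,3) × 0.601^0 × 0.399^3 = 1 × 1.0000 × 0.0635212 = 0.063521
Relative intensity = 0.063521 / 0.432358 × 100 = 14.69

14.69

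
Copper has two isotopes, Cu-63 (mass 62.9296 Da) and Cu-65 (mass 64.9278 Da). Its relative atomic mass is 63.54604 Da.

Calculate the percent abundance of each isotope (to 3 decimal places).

Cu-63: 69.150%, Cu-65: 30.850%

With x = fraction of Cu-63 (so Cu-65 is 1 − x):
62.9296·x + 64.9278·(1 − x) = 63.54604
(62.9296 − 64.9278)·x = 63.54604 − 64.9278
x = -1.38176 / -1.9982 = 0.69150 → 69.150% Cu-63, 30.850% Cu-65.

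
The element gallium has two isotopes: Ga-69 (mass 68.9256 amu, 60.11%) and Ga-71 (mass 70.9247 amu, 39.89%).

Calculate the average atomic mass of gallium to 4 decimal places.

Ar = Σ fᵢ·mᵢ = 0.6011 × 68.9256 + 0.3989 × 70.9247
= 41.43118 + 28.29186 = 69.72304 amu

69.7230 amu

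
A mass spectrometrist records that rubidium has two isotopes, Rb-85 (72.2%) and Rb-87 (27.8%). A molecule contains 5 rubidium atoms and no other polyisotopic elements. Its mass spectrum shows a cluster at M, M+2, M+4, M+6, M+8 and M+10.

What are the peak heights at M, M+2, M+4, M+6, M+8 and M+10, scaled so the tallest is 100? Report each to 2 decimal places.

Expanding (0.722 + 0.278)^5:
P(M) = 0.722^5 = 0.196194
P(M+2) = 5 × 0.722^4 × 0.278^1 = 0.377714
P(M+4) = 10 × 0.722^3 × 0.278^2 = 0.290872
P(M+6) = 10 × 0.722^2 × 0.278^3 = 0.111998
P(M+8) = 5 × 0.722^1 × 0.278^4 = 0.021562
P(M+10) = 0.278^5 = 0.001660
The M+2 peak is largest (0.377714); scaling to 100 gives 51.94 : 100.00 : 77.01 : 29.65 : 5.71 : 0.44.

51.94 : 100.00 : 77.01 : 29.65 : 5.71 : 0.44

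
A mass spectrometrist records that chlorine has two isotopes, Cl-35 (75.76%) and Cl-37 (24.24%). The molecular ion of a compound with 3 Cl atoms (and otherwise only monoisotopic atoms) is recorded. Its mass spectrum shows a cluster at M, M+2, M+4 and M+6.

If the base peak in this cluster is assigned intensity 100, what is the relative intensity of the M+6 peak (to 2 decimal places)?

(0.7576 + 0.2424)^3 gives M 0.4348, M+2 0.4174, M+4 0.1335, M+6 0.0142; the largest is M.
P(M) = C(3,0) × 0.7576^3 × 0.2424^0 = 1 × 0.4348304 × 1.0000 = 0.434830 (base)
P(M+6) = C(3,3) × 0.7576^0 × 0.2424^3 = 1 × 1.0000 × 0.01424288 = 0.014243
Relative intensity = 0.014243 / 0.434830 × 100 = 3.28

3.28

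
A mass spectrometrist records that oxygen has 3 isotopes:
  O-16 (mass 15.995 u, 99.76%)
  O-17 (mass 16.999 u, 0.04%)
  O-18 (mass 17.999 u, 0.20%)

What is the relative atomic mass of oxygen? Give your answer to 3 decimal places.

15.999 u

Ar = Σ fᵢ·mᵢ = 0.9976 × 15.995 + 0.0004 × 16.999 + 0.0020 × 17.999
= 15.9566 + 0.0068 + 0.0360 = 15.9994 u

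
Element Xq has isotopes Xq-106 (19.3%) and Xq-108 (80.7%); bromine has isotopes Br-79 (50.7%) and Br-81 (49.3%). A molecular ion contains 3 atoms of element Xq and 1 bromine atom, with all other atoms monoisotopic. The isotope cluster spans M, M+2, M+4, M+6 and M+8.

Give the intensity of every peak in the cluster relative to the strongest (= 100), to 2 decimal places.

Element Xq pattern (n=3): 0.00718906 : 0.09017983 : 0.37707317 : 0.52555794
Bromine pattern (n=1): 0.5070 : 0.4930
Convolve the two distributions (both contribute in 2-u steps):
  M: 0.00718906×0.5070 = 0.003645
  M+2: 0.00718906×0.4930 + 0.09017983×0.5070 = 0.049265
  M+4: 0.09017983×0.4930 + 0.37707317×0.5070 = 0.235635
  M+6: 0.37707317×0.4930 + 0.52555794×0.5070 = 0.452355
  M+8: 0.52555794×0.4930 = 0.259100
Scale to base peak (0.452355) = 100: 0.81 : 10.89 : 52.09 : 100.00 : 57.28

0.81 : 10.89 : 52.09 : 100.00 : 57.28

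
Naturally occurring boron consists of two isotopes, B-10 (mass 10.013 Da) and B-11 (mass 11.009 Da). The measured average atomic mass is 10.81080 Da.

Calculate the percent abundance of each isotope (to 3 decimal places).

B-10: 19.900%, B-11: 80.100%

With x = fraction of B-10 (so B-11 is 1 − x):
10.013·x + 11.009·(1 − x) = 10.81080
(10.013 − 11.009)·x = 10.81080 − 11.009
x = -0.19820 / -0.996 = 0.19900 → 19.900% B-10, 80.100% B-11.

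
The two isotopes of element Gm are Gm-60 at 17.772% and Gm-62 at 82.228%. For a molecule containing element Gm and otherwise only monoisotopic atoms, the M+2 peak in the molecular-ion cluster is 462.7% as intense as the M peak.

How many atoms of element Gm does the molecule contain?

The M+2/M ratio from n Gm atoms is n · q/p = n · 0.82228/0.17772.
n = 4.627 × 0.17772/0.82228 = 1.00 ≈ 1

1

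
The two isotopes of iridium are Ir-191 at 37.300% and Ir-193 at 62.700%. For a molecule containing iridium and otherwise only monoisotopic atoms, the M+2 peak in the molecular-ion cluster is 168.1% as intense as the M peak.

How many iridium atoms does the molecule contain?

The M+2/M ratio from n Ir atoms is n · q/p = n · 0.62700/0.37300.
n = 1.681 × 0.37300/0.62700 = 1.00 ≈ 1

1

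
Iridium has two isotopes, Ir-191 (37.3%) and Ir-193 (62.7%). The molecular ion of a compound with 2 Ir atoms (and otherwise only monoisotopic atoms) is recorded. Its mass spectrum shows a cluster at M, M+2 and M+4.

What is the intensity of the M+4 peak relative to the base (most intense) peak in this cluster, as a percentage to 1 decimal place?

84.0%

Term probabilities: M 0.1391, M+2 0.4677, M+4 0.3931. Base peak = M+2.
P(M+2) = C(2,1) × 0.373^1 × 0.627^1 = 2 × 0.3730 × 0.6270 = 0.467742 (base)
P(M+4) = C(2,2) × 0.373^0 × 0.627^2 = 1 × 1.0000 × 0.393129 = 0.393129
Relative intensity = 0.393129 / 0.467742 × 100 = 84.0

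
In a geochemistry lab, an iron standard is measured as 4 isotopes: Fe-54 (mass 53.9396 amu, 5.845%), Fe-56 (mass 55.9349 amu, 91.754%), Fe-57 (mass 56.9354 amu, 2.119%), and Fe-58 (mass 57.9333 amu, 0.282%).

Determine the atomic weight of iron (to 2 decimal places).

55.85 amu

The abundance-weighted mean is 0.05845 × 53.9396 + 0.91754 × 55.9349 + 0.02119 × 56.9354 + 0.00282 × 57.9333
= 3.15277 + 51.32251 + 1.20646 + 0.16337 = 55.84511 amu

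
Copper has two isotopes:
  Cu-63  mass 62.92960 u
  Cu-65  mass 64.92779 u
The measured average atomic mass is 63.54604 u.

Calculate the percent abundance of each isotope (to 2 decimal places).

Cu-63: 69.15%, Cu-65: 30.85%

Let x be the fractional abundance of Cu-63; then Cu-65 has abundance 1 − x.
62.92960·x + 64.92779·(1 − x) = 63.54604
(62.92960 − 64.92779)·x = 63.54604 − 64.92779
x = -1.38175 / -1.99819 = 0.69150 → 69.15% Cu-63, 30.85% Cu-65.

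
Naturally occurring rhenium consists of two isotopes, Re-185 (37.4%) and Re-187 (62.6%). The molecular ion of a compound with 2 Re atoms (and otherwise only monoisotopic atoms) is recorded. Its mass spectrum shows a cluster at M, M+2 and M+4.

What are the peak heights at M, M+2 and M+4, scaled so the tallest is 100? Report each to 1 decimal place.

Expanding (0.374 + 0.626)^2:
P(M) = 0.374^2 = 0.139876
P(M+2) = 2 × 0.374^1 × 0.626^1 = 0.468248
P(M+4) = 0.626^2 = 0.391876
The M+2 peak is largest (0.468248); scaling to 100 gives 29.9 : 100.0 : 83.7.

29.9 : 100.0 : 83.7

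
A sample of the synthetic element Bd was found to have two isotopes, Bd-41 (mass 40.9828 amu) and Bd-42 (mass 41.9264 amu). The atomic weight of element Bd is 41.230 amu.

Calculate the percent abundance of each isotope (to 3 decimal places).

Writing the weighted mean with unknown fraction x of Bd-41:
40.9828·x + 41.9264·(1 − x) = 41.230
(40.9828 − 41.9264)·x = 41.230 − 41.9264
x = -0.6964 / -0.9436 = 0.73802 → 73.802% Bd-41, 26.198% Bd-42.

Bd-41: 73.802%, Bd-42: 26.198%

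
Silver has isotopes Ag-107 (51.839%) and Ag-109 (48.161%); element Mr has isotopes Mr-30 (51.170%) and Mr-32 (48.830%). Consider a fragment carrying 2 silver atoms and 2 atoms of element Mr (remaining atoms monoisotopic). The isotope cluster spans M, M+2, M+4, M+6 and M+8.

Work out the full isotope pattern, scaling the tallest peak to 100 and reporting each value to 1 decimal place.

Silver pattern (n=2): 0.26872819 : 0.49932362 : 0.23194819
Element Mr pattern (n=2): 0.26183689 : 0.49972622 : 0.23843689
Convolve the two distributions (both contribute in 2-u steps):
  M: 0.26872819×0.26183689 = 0.070363
  M+2: 0.26872819×0.49972622 + 0.49932362×0.26183689 = 0.265032
  M+4: 0.26872819×0.23843689 + 0.49932362×0.49972622 + 0.23194819×0.26183689 = 0.374332
  M+6: 0.49932362×0.23843689 + 0.23194819×0.49972622 = 0.234968
  M+8: 0.23194819×0.23843689 = 0.055305
Scale to base peak (0.374332) = 100: 18.8 : 70.8 : 100.0 : 62.8 : 14.8

18.8 : 70.8 : 100.0 : 62.8 : 14.8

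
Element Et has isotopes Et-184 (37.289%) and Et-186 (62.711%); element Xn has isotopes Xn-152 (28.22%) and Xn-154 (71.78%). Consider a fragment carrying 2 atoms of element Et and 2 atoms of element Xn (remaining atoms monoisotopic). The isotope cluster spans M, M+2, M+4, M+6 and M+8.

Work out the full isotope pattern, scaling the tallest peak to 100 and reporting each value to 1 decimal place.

Element Et pattern (n=2): 0.13904695 : 0.4676861 : 0.39326695
Element Xn pattern (n=2): 0.07963684 : 0.40512632 : 0.51523684
Convolve the two distributions (both contribute in 2-u steps):
  M: 0.13904695×0.07963684 = 0.011073
  M+2: 0.13904695×0.40512632 + 0.4676861×0.07963684 = 0.093577
  M+4: 0.13904695×0.51523684 + 0.4676861×0.40512632 + 0.39326695×0.07963684 = 0.292433
  M+6: 0.4676861×0.51523684 + 0.39326695×0.40512632 = 0.400292
  M+8: 0.39326695×0.51523684 = 0.202626
Scale to base peak (0.400292) = 100: 2.8 : 23.4 : 73.1 : 100.0 : 50.6

2.8 : 23.4 : 73.1 : 100.0 : 50.6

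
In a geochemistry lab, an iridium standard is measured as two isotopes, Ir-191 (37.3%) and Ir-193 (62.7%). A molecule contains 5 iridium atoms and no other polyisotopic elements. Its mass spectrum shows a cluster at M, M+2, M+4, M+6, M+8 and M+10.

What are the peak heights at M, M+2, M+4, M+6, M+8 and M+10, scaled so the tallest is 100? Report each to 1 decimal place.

Each Ir atom is independently Ir-191 (p = 0.373) or Ir-193 (q = 0.627); the cluster is the binomial expansion (p + q)^5.
P(M) = 0.373^5 = 0.007220
P(M+2) = 5 × 0.373^4 × 0.627^1 = 0.060684
P(M+4) = 10 × 0.373^3 × 0.627^2 = 0.204015
P(M+6) = 10 × 0.373^2 × 0.627^3 = 0.342942
P(M+8) = 5 × 0.373^1 × 0.627^4 = 0.288237
P(M+10) = 0.627^5 = 0.096903
The M+6 peak is largest (0.342942); scaling to 100 gives 2.1 : 17.7 : 59.5 : 100.0 : 84.0 : 28.3.

2.1 : 17.7 : 59.5 : 100.0 : 84.0 : 28.3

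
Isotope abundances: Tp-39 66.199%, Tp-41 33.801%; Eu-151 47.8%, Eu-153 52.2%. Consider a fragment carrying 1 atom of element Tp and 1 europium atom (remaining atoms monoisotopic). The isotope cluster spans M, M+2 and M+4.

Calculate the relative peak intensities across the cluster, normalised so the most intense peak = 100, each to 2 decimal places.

Element Tp pattern (n=1): 0.66199 : 0.33801
Europium pattern (n=1): 0.4780 : 0.5220
Convolve the two distributions (both contribute in 2-u steps):
  M: 0.66199×0.4780 = 0.316431
  M+2: 0.66199×0.5220 + 0.33801×0.4780 = 0.507128
  M+4: 0.33801×0.5220 = 0.176441
Scale to base peak (0.507128) = 100: 62.40 : 100.00 : 34.79

62.40 : 100.00 : 34.79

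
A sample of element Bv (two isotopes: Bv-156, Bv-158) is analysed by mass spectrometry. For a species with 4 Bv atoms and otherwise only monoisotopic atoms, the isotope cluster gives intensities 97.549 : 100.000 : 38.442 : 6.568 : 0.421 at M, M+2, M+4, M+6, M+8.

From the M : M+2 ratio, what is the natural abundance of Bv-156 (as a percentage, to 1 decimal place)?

Write p for the Bv-156 fraction. I(M+2)/I(M) = [C(4,1)·p^3·(1−p)] / p^4 = 4·(1−p)/p = 100.000/97.549 = 1.0251
(1−p)/p = 1.0251/4 = 0.2563  ⇒  p = 1/(1 + 0.2563) = 0.7960
Bv-156: 79.6%, Bv-158: 20.4%.

79.6%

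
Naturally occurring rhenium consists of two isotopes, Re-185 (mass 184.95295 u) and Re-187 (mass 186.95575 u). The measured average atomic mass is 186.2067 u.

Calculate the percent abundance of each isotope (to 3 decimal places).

Let x be the fractional abundance of Re-185; then Re-187 has abundance 1 − x.
184.95295·x + 186.95575·(1 − x) = 186.2067
(184.95295 − 186.95575)·x = 186.2067 − 186.95575
x = -0.74905 / -2.00280 = 0.37400 → 37.400% Re-185, 62.600% Re-187.

Re-185: 37.400%, Re-187: 62.600%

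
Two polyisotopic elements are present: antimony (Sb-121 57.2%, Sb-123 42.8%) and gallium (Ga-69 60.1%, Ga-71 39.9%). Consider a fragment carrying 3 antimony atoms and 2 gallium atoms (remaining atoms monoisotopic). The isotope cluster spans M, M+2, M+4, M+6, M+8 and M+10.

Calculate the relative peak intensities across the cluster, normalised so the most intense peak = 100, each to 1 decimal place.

Antimony pattern (n=3): 0.18714925 : 0.42010426 : 0.31434374 : 0.07840275
Gallium pattern (n=2): 0.361201 : 0.479598 : 0.159201
Convolve the two distributions (both contribute in 2-u steps):
  M: 0.18714925×0.361201 = 0.067598
  M+2: 0.18714925×0.479598 + 0.42010426×0.361201 = 0.241498
  M+4: 0.18714925×0.159201 + 0.42010426×0.479598 + 0.31434374×0.361201 = 0.344817
  M+6: 0.42010426×0.159201 + 0.31434374×0.479598 + 0.07840275×0.361201 = 0.245959
  M+8: 0.31434374×0.159201 + 0.07840275×0.479598 = 0.087646
  M+10: 0.07840275×0.159201 = 0.012482
Scale to base peak (0.344817) = 100: 19.6 : 70.0 : 100.0 : 71.3 : 25.4 : 3.6

19.6 : 70.0 : 100.0 : 71.3 : 25.4 : 3.6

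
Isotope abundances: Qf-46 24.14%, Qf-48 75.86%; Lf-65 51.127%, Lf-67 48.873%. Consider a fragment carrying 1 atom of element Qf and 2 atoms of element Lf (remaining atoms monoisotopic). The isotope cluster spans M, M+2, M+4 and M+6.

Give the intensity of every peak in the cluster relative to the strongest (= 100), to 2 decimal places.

14.45 : 73.02 : 100.00 : 41.49

Element Qf pattern (n=1): 0.2414 : 0.7586
Element Lf pattern (n=2): 0.26139701 : 0.49974597 : 0.23885701
Convolve the two distributions (both contribute in 2-u steps):
  M: 0.2414×0.26139701 = 0.063101
  M+2: 0.2414×0.49974597 + 0.7586×0.26139701 = 0.318934
  M+4: 0.2414×0.23885701 + 0.7586×0.49974597 = 0.436767
  M+6: 0.7586×0.23885701 = 0.181197
Scale to base peak (0.436767) = 100: 14.45 : 73.02 : 100.00 : 41.49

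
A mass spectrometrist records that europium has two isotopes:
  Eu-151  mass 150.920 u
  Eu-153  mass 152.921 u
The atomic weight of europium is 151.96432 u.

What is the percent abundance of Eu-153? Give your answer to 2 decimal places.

Let x be the fractional abundance of Eu-151; then Eu-153 has abundance 1 − x.
150.920·x + 152.921·(1 − x) = 151.96432
(150.920 − 152.921)·x = 151.96432 − 152.921
x = -0.95668 / -2.001 = 0.47810 → 47.81% Eu-151, 52.19% Eu-153.

52.19%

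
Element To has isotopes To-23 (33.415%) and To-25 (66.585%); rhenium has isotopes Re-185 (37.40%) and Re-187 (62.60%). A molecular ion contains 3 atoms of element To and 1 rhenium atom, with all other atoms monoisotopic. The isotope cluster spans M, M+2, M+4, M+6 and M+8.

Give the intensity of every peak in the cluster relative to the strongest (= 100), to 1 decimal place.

3.6 : 27.5 : 78.7 : 100.0 : 47.6

Element To pattern (n=3): 0.03730993 : 0.22303889 : 0.44444245 : 0.29520874
Rhenium pattern (n=1): 0.3740 : 0.6260
Convolve the two distributions (both contribute in 2-u steps):
  M: 0.03730993×0.3740 = 0.013954
  M+2: 0.03730993×0.6260 + 0.22303889×0.3740 = 0.106773
  M+4: 0.22303889×0.6260 + 0.44444245×0.3740 = 0.305844
  M+6: 0.44444245×0.6260 + 0.29520874×0.3740 = 0.388629
  M+8: 0.29520874×0.6260 = 0.184801
Scale to base peak (0.388629) = 100: 3.6 : 27.5 : 78.7 : 100.0 : 47.6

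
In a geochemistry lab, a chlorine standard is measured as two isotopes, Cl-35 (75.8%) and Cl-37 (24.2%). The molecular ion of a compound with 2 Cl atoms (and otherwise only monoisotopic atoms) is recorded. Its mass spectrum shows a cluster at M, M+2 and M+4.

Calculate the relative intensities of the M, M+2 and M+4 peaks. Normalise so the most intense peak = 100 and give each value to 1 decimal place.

The 2 Cl atoms are independent, so intensities follow the terms of (0.758 + 0.242)^2.
P(M) = 0.758^2 = 0.574564
P(M+2) = 2 × 0.758^1 × 0.242^1 = 0.366872
P(M+4) = 0.242^2 = 0.058564
The M peak is largest (0.574564); scaling to 100 gives 100.0 : 63.9 : 10.2.

100.0 : 63.9 : 10.2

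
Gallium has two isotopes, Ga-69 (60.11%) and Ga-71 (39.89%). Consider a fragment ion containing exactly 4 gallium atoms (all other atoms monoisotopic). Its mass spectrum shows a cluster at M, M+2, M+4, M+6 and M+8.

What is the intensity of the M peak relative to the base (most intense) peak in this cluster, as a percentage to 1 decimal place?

37.7%

Binomial terms of (0.6011 + 0.3989)^4: M 0.1306, M+2 0.3465, M+4 0.3450, M+6 0.1526, M+8 0.0253 → M+2 is the base peak.
P(M+2) = C(4,1) × 0.6011^3 × 0.3989^1 = 4 × 0.21719018 × 0.3989 = 0.346549 (base)
P(M) = C(4,0) × 0.6011^4 × 0.3989^0 = 1 × 0.13055302 × 1.0000 = 0.130553
Relative intensity = 0.130553 / 0.346549 × 100 = 37.7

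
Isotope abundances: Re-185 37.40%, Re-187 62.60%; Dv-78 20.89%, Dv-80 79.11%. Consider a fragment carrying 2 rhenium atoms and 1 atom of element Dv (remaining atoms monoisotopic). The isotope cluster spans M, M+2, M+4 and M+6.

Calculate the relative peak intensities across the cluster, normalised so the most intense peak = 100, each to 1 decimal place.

6.5 : 46.1 : 100.0 : 68.5

Rhenium pattern (n=2): 0.139876 : 0.468248 : 0.391876
Element Dv pattern (n=1): 0.2089 : 0.7911
Convolve the two distributions (both contribute in 2-u steps):
  M: 0.139876×0.2089 = 0.029220
  M+2: 0.139876×0.7911 + 0.468248×0.2089 = 0.208473
  M+4: 0.468248×0.7911 + 0.391876×0.2089 = 0.452294
  M+6: 0.391876×0.7911 = 0.310013
Scale to base peak (0.452294) = 100: 6.5 : 46.1 : 100.0 : 68.5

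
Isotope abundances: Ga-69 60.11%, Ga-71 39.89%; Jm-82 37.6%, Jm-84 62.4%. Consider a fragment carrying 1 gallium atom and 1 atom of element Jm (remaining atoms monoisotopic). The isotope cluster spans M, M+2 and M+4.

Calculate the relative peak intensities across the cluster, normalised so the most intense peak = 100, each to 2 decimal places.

43.04 : 100.00 : 47.41

Gallium pattern (n=1): 0.6011 : 0.3989
Element Jm pattern (n=1): 0.3760 : 0.6240
Convolve the two distributions (both contribute in 2-u steps):
  M: 0.6011×0.3760 = 0.226014
  M+2: 0.6011×0.6240 + 0.3989×0.3760 = 0.525073
  M+4: 0.3989×0.6240 = 0.248914
Scale to base peak (0.525073) = 100: 43.04 : 100.00 : 47.41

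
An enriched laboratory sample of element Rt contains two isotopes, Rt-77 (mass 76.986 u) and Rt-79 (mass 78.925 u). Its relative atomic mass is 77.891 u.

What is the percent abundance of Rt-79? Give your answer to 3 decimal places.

Writing the weighted mean with unknown fraction x of Rt-77:
76.986·x + 78.925·(1 − x) = 77.891
(76.986 − 78.925)·x = 77.891 − 78.925
x = -1.034 / -1.939 = 0.53326 → 53.326% Rt-77, 46.674% Rt-79.

46.674%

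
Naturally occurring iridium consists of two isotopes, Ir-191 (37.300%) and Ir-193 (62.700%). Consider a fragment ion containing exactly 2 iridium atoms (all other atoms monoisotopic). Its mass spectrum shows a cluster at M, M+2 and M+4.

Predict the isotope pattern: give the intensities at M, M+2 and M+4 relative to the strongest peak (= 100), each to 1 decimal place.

The 2 Ir atoms are independent, so intensities follow the terms of (0.37300 + 0.62700)^2.
P(M) = 0.37300^2 = 0.139129
P(M+2) = 2 × 0.37300^1 × 0.62700^1 = 0.467742
P(M+4) = 0.62700^2 = 0.393129
The M+2 peak is largest (0.467742); scaling to 100 gives 29.7 : 100.0 : 84.0.

29.7 : 100.0 : 84.0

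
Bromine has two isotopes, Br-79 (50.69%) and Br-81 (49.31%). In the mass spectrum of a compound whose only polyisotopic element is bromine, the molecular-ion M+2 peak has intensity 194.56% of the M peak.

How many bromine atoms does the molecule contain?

For n independent Br atoms, I(M+2)/I(M) = n · (abundance Br-81) / (abundance Br-79) = n · 0.4931/0.5069.
n = 1.9456 × 0.5069/0.4931 = 2.00 ≈ 2

2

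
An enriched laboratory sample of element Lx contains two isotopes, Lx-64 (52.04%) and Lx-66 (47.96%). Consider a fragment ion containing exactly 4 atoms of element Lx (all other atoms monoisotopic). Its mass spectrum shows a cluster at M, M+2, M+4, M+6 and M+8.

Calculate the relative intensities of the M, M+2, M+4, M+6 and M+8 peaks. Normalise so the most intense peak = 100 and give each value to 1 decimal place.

19.6 : 72.3 : 100.0 : 61.4 : 14.2

The 4 Lx atoms are independent, so intensities follow the terms of (0.5204 + 0.4796)^4.
P(M) = 0.5204^4 = 0.073341
P(M+2) = 4 × 0.5204^3 × 0.4796^1 = 0.270365
P(M+4) = 6 × 0.5204^2 × 0.4796^2 = 0.373753
P(M+6) = 4 × 0.5204^1 × 0.4796^3 = 0.229633
P(M+8) = 0.4796^4 = 0.052907
The M+4 peak is largest (0.373753); scaling to 100 gives 19.6 : 72.3 : 100.0 : 61.4 : 14.2.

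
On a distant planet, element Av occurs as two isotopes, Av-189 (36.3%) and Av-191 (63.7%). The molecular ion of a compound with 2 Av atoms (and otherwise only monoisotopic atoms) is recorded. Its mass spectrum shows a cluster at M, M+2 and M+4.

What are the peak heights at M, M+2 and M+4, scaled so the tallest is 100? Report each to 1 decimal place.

28.5 : 100.0 : 87.7

Expanding (0.363 + 0.637)^2:
P(M) = 0.363^2 = 0.131769
P(M+2) = 2 × 0.363^1 × 0.637^1 = 0.462462
P(M+4) = 0.637^2 = 0.405769
The M+2 peak is largest (0.462462); scaling to 100 gives 28.5 : 100.0 : 87.7.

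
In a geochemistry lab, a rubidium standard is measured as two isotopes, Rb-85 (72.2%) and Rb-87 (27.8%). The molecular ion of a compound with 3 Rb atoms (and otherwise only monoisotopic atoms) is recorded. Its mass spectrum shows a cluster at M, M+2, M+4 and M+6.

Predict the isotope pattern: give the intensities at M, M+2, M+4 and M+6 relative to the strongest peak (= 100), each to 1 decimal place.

Expanding (0.722 + 0.278)^3:
P(M) = 0.722^3 = 0.376367
P(M+2) = 3 × 0.722^2 × 0.278^1 = 0.434751
P(M+4) = 3 × 0.722^1 × 0.278^2 = 0.167397
P(M+6) = 0.278^3 = 0.021485
The M+2 peak is largest (0.434751); scaling to 100 gives 86.6 : 100.0 : 38.5 : 4.9.

86.6 : 100.0 : 38.5 : 4.9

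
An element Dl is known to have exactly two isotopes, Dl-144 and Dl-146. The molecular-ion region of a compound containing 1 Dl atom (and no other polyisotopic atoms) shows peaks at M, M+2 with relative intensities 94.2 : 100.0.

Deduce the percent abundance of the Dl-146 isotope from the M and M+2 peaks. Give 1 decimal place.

51.5%

Write p for the Dl-144 fraction. I(M+2)/I(M) = [C(1,1)·p^0·(1−p)] / p^1 = 1·(1−p)/p = 100.0/94.2 = 1.0616
(1−p)/p = 1.0616/1 = 1.0616  ⇒  p = 1/(1 + 1.0616) = 0.4851
Dl-144: 48.5%, Dl-146: 51.5%.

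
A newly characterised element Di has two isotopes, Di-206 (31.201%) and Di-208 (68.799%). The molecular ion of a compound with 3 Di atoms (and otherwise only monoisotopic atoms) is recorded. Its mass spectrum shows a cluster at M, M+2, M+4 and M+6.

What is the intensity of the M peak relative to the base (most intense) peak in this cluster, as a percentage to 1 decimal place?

6.9%

(0.31201 + 0.68799)^3 gives M 0.0304, M+2 0.2009, M+4 0.4431, M+6 0.3256; the largest is M+4.
P(M+4) = C(3,2) × 0.31201^1 × 0.68799^2 = 3 × 0.31201 × 0.47333024 = 0.443051 (base)
P(M) = C(3,0) × 0.31201^3 × 0.68799^0 = 1 × 0.03037425 × 1.0000 = 0.030374
Relative intensity = 0.030374 / 0.443051 × 100 = 6.9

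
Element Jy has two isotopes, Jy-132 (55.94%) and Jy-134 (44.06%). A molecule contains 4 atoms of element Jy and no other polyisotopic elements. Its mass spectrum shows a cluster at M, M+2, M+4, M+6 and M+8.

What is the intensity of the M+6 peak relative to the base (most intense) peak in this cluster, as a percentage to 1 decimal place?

52.5%

(0.5594 + 0.4406)^4 gives M 0.0979, M+2 0.3085, M+4 0.3645, M+6 0.1914, M+8 0.0377; the largest is M+4.
P(M+4) = C(4,2) × 0.5594^2 × 0.4406^2 = 6 × 0.31292836 × 0.19412836 = 0.364490 (base)
P(M+6) = C(4,3) × 0.5594^1 × 0.4406^3 = 4 × 0.5594 × 0.08553296 = 0.191389
Relative intensity = 0.191389 / 0.364490 × 100 = 52.5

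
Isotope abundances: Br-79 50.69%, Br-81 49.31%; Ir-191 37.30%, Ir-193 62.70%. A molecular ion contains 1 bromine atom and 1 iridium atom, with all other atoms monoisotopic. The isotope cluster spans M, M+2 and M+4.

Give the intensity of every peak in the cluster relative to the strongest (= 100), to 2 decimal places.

Bromine pattern (n=1): 0.5069 : 0.4931
Iridium pattern (n=1): 0.3730 : 0.6270
Convolve the two distributions (both contribute in 2-u steps):
  M: 0.5069×0.3730 = 0.189074
  M+2: 0.5069×0.6270 + 0.4931×0.3730 = 0.501753
  M+4: 0.4931×0.6270 = 0.309174
Scale to base peak (0.501753) = 100: 37.68 : 100.00 : 61.62

37.68 : 100.00 : 61.62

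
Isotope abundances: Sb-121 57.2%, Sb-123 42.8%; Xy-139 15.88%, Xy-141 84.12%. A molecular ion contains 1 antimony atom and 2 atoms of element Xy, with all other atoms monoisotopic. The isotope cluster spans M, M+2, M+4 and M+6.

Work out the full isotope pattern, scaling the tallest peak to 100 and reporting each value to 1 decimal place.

2.8 : 31.5 : 100.0 : 58.3

Antimony pattern (n=1): 0.5720 : 0.4280
Element Xy pattern (n=2): 0.02521744 : 0.26716512 : 0.70761744
Convolve the two distributions (both contribute in 2-u steps):
  M: 0.5720×0.02521744 = 0.014424
  M+2: 0.5720×0.26716512 + 0.4280×0.02521744 = 0.163612
  M+4: 0.5720×0.70761744 + 0.4280×0.26716512 = 0.519104
  M+6: 0.4280×0.70761744 = 0.302860
Scale to base peak (0.519104) = 100: 2.8 : 31.5 : 100.0 : 58.3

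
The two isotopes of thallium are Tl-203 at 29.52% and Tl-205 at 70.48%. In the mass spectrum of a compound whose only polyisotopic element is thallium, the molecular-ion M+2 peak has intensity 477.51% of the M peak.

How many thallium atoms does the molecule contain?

2

With n Tl atoms, P(M+2)/P(M) = C(n,1)·p^(n−1)q / p^n = n·q/p = n · 0.7048/0.2952.
n = 4.7751 × 0.2952/0.7048 = 2.00 ≈ 2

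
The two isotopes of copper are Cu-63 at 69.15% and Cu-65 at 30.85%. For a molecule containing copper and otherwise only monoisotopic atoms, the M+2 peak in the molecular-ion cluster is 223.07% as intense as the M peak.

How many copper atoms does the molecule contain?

5

The M+2/M ratio from n Cu atoms is n · q/p = n · 0.3085/0.6915.
n = 2.2307 × 0.6915/0.3085 = 5.00 ≈ 5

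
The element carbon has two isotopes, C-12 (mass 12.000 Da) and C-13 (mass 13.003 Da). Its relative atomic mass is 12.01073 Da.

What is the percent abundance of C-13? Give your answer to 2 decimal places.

Writing the weighted mean with unknown fraction x of C-12:
12.000·x + 13.003·(1 − x) = 12.01073
(12.000 − 13.003)·x = 12.01073 − 13.003
x = -0.99227 / -1.003 = 0.98930 → 98.93% C-12, 1.07% C-13.

1.07%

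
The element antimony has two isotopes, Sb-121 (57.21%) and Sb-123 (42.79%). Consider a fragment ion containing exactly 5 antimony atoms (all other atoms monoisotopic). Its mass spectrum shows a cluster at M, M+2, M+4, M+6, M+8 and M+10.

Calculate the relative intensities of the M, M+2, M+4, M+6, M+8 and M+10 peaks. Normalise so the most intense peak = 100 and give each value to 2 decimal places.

17.88 : 66.85 : 100.00 : 74.79 : 27.97 : 4.18

Expanding (0.5721 + 0.4279)^5:
P(M) = 0.5721^5 = 0.061286
P(M+2) = 5 × 0.5721^4 × 0.4279^1 = 0.229192
P(M+4) = 10 × 0.5721^3 × 0.4279^2 = 0.342847
P(M+6) = 10 × 0.5721^2 × 0.4279^3 = 0.256431
P(M+8) = 5 × 0.5721^1 × 0.4279^4 = 0.095898
P(M+10) = 0.4279^5 = 0.014345
The M+4 peak is largest (0.342847); scaling to 100 gives 17.88 : 66.85 : 100.00 : 74.79 : 27.97 : 4.18.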